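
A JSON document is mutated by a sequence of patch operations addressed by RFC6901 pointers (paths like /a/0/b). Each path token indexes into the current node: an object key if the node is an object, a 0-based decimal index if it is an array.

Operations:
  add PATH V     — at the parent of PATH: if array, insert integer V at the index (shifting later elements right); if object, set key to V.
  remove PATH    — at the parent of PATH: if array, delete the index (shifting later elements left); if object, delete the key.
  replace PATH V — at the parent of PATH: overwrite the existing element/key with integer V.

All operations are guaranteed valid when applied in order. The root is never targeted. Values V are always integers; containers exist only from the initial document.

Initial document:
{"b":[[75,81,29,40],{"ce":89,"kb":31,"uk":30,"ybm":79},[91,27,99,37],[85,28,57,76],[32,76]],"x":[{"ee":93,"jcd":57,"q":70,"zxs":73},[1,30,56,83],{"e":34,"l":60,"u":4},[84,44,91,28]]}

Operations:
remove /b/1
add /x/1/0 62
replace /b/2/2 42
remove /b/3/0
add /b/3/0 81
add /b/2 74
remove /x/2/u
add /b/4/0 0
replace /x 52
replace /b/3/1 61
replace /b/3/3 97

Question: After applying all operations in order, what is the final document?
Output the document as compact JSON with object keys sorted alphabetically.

Answer: {"b":[[75,81,29,40],[91,27,99,37],74,[85,61,42,97],[0,81,76]],"x":52}

Derivation:
After op 1 (remove /b/1): {"b":[[75,81,29,40],[91,27,99,37],[85,28,57,76],[32,76]],"x":[{"ee":93,"jcd":57,"q":70,"zxs":73},[1,30,56,83],{"e":34,"l":60,"u":4},[84,44,91,28]]}
After op 2 (add /x/1/0 62): {"b":[[75,81,29,40],[91,27,99,37],[85,28,57,76],[32,76]],"x":[{"ee":93,"jcd":57,"q":70,"zxs":73},[62,1,30,56,83],{"e":34,"l":60,"u":4},[84,44,91,28]]}
After op 3 (replace /b/2/2 42): {"b":[[75,81,29,40],[91,27,99,37],[85,28,42,76],[32,76]],"x":[{"ee":93,"jcd":57,"q":70,"zxs":73},[62,1,30,56,83],{"e":34,"l":60,"u":4},[84,44,91,28]]}
After op 4 (remove /b/3/0): {"b":[[75,81,29,40],[91,27,99,37],[85,28,42,76],[76]],"x":[{"ee":93,"jcd":57,"q":70,"zxs":73},[62,1,30,56,83],{"e":34,"l":60,"u":4},[84,44,91,28]]}
After op 5 (add /b/3/0 81): {"b":[[75,81,29,40],[91,27,99,37],[85,28,42,76],[81,76]],"x":[{"ee":93,"jcd":57,"q":70,"zxs":73},[62,1,30,56,83],{"e":34,"l":60,"u":4},[84,44,91,28]]}
After op 6 (add /b/2 74): {"b":[[75,81,29,40],[91,27,99,37],74,[85,28,42,76],[81,76]],"x":[{"ee":93,"jcd":57,"q":70,"zxs":73},[62,1,30,56,83],{"e":34,"l":60,"u":4},[84,44,91,28]]}
After op 7 (remove /x/2/u): {"b":[[75,81,29,40],[91,27,99,37],74,[85,28,42,76],[81,76]],"x":[{"ee":93,"jcd":57,"q":70,"zxs":73},[62,1,30,56,83],{"e":34,"l":60},[84,44,91,28]]}
After op 8 (add /b/4/0 0): {"b":[[75,81,29,40],[91,27,99,37],74,[85,28,42,76],[0,81,76]],"x":[{"ee":93,"jcd":57,"q":70,"zxs":73},[62,1,30,56,83],{"e":34,"l":60},[84,44,91,28]]}
After op 9 (replace /x 52): {"b":[[75,81,29,40],[91,27,99,37],74,[85,28,42,76],[0,81,76]],"x":52}
After op 10 (replace /b/3/1 61): {"b":[[75,81,29,40],[91,27,99,37],74,[85,61,42,76],[0,81,76]],"x":52}
After op 11 (replace /b/3/3 97): {"b":[[75,81,29,40],[91,27,99,37],74,[85,61,42,97],[0,81,76]],"x":52}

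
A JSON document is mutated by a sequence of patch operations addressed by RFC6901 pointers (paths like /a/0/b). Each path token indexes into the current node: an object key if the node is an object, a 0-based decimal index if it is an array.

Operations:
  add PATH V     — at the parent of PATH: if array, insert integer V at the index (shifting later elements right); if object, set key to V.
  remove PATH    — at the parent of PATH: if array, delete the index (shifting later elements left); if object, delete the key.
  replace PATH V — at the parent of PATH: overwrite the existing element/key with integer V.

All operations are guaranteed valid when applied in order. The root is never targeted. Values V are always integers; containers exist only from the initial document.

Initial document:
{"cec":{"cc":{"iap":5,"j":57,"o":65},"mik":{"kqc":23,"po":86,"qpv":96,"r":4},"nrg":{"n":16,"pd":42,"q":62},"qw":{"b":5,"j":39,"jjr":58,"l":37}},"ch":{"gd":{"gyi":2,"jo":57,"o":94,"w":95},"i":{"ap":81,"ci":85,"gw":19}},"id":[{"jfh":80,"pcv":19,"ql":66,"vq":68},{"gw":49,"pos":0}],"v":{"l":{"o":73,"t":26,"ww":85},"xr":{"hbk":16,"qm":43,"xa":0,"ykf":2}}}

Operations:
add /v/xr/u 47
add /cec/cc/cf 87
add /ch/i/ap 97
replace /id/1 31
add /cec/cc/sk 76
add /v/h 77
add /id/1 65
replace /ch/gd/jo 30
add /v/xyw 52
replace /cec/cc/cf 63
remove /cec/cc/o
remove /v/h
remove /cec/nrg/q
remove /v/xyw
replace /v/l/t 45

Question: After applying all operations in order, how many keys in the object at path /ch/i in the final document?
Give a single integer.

Answer: 3

Derivation:
After op 1 (add /v/xr/u 47): {"cec":{"cc":{"iap":5,"j":57,"o":65},"mik":{"kqc":23,"po":86,"qpv":96,"r":4},"nrg":{"n":16,"pd":42,"q":62},"qw":{"b":5,"j":39,"jjr":58,"l":37}},"ch":{"gd":{"gyi":2,"jo":57,"o":94,"w":95},"i":{"ap":81,"ci":85,"gw":19}},"id":[{"jfh":80,"pcv":19,"ql":66,"vq":68},{"gw":49,"pos":0}],"v":{"l":{"o":73,"t":26,"ww":85},"xr":{"hbk":16,"qm":43,"u":47,"xa":0,"ykf":2}}}
After op 2 (add /cec/cc/cf 87): {"cec":{"cc":{"cf":87,"iap":5,"j":57,"o":65},"mik":{"kqc":23,"po":86,"qpv":96,"r":4},"nrg":{"n":16,"pd":42,"q":62},"qw":{"b":5,"j":39,"jjr":58,"l":37}},"ch":{"gd":{"gyi":2,"jo":57,"o":94,"w":95},"i":{"ap":81,"ci":85,"gw":19}},"id":[{"jfh":80,"pcv":19,"ql":66,"vq":68},{"gw":49,"pos":0}],"v":{"l":{"o":73,"t":26,"ww":85},"xr":{"hbk":16,"qm":43,"u":47,"xa":0,"ykf":2}}}
After op 3 (add /ch/i/ap 97): {"cec":{"cc":{"cf":87,"iap":5,"j":57,"o":65},"mik":{"kqc":23,"po":86,"qpv":96,"r":4},"nrg":{"n":16,"pd":42,"q":62},"qw":{"b":5,"j":39,"jjr":58,"l":37}},"ch":{"gd":{"gyi":2,"jo":57,"o":94,"w":95},"i":{"ap":97,"ci":85,"gw":19}},"id":[{"jfh":80,"pcv":19,"ql":66,"vq":68},{"gw":49,"pos":0}],"v":{"l":{"o":73,"t":26,"ww":85},"xr":{"hbk":16,"qm":43,"u":47,"xa":0,"ykf":2}}}
After op 4 (replace /id/1 31): {"cec":{"cc":{"cf":87,"iap":5,"j":57,"o":65},"mik":{"kqc":23,"po":86,"qpv":96,"r":4},"nrg":{"n":16,"pd":42,"q":62},"qw":{"b":5,"j":39,"jjr":58,"l":37}},"ch":{"gd":{"gyi":2,"jo":57,"o":94,"w":95},"i":{"ap":97,"ci":85,"gw":19}},"id":[{"jfh":80,"pcv":19,"ql":66,"vq":68},31],"v":{"l":{"o":73,"t":26,"ww":85},"xr":{"hbk":16,"qm":43,"u":47,"xa":0,"ykf":2}}}
After op 5 (add /cec/cc/sk 76): {"cec":{"cc":{"cf":87,"iap":5,"j":57,"o":65,"sk":76},"mik":{"kqc":23,"po":86,"qpv":96,"r":4},"nrg":{"n":16,"pd":42,"q":62},"qw":{"b":5,"j":39,"jjr":58,"l":37}},"ch":{"gd":{"gyi":2,"jo":57,"o":94,"w":95},"i":{"ap":97,"ci":85,"gw":19}},"id":[{"jfh":80,"pcv":19,"ql":66,"vq":68},31],"v":{"l":{"o":73,"t":26,"ww":85},"xr":{"hbk":16,"qm":43,"u":47,"xa":0,"ykf":2}}}
After op 6 (add /v/h 77): {"cec":{"cc":{"cf":87,"iap":5,"j":57,"o":65,"sk":76},"mik":{"kqc":23,"po":86,"qpv":96,"r":4},"nrg":{"n":16,"pd":42,"q":62},"qw":{"b":5,"j":39,"jjr":58,"l":37}},"ch":{"gd":{"gyi":2,"jo":57,"o":94,"w":95},"i":{"ap":97,"ci":85,"gw":19}},"id":[{"jfh":80,"pcv":19,"ql":66,"vq":68},31],"v":{"h":77,"l":{"o":73,"t":26,"ww":85},"xr":{"hbk":16,"qm":43,"u":47,"xa":0,"ykf":2}}}
After op 7 (add /id/1 65): {"cec":{"cc":{"cf":87,"iap":5,"j":57,"o":65,"sk":76},"mik":{"kqc":23,"po":86,"qpv":96,"r":4},"nrg":{"n":16,"pd":42,"q":62},"qw":{"b":5,"j":39,"jjr":58,"l":37}},"ch":{"gd":{"gyi":2,"jo":57,"o":94,"w":95},"i":{"ap":97,"ci":85,"gw":19}},"id":[{"jfh":80,"pcv":19,"ql":66,"vq":68},65,31],"v":{"h":77,"l":{"o":73,"t":26,"ww":85},"xr":{"hbk":16,"qm":43,"u":47,"xa":0,"ykf":2}}}
After op 8 (replace /ch/gd/jo 30): {"cec":{"cc":{"cf":87,"iap":5,"j":57,"o":65,"sk":76},"mik":{"kqc":23,"po":86,"qpv":96,"r":4},"nrg":{"n":16,"pd":42,"q":62},"qw":{"b":5,"j":39,"jjr":58,"l":37}},"ch":{"gd":{"gyi":2,"jo":30,"o":94,"w":95},"i":{"ap":97,"ci":85,"gw":19}},"id":[{"jfh":80,"pcv":19,"ql":66,"vq":68},65,31],"v":{"h":77,"l":{"o":73,"t":26,"ww":85},"xr":{"hbk":16,"qm":43,"u":47,"xa":0,"ykf":2}}}
After op 9 (add /v/xyw 52): {"cec":{"cc":{"cf":87,"iap":5,"j":57,"o":65,"sk":76},"mik":{"kqc":23,"po":86,"qpv":96,"r":4},"nrg":{"n":16,"pd":42,"q":62},"qw":{"b":5,"j":39,"jjr":58,"l":37}},"ch":{"gd":{"gyi":2,"jo":30,"o":94,"w":95},"i":{"ap":97,"ci":85,"gw":19}},"id":[{"jfh":80,"pcv":19,"ql":66,"vq":68},65,31],"v":{"h":77,"l":{"o":73,"t":26,"ww":85},"xr":{"hbk":16,"qm":43,"u":47,"xa":0,"ykf":2},"xyw":52}}
After op 10 (replace /cec/cc/cf 63): {"cec":{"cc":{"cf":63,"iap":5,"j":57,"o":65,"sk":76},"mik":{"kqc":23,"po":86,"qpv":96,"r":4},"nrg":{"n":16,"pd":42,"q":62},"qw":{"b":5,"j":39,"jjr":58,"l":37}},"ch":{"gd":{"gyi":2,"jo":30,"o":94,"w":95},"i":{"ap":97,"ci":85,"gw":19}},"id":[{"jfh":80,"pcv":19,"ql":66,"vq":68},65,31],"v":{"h":77,"l":{"o":73,"t":26,"ww":85},"xr":{"hbk":16,"qm":43,"u":47,"xa":0,"ykf":2},"xyw":52}}
After op 11 (remove /cec/cc/o): {"cec":{"cc":{"cf":63,"iap":5,"j":57,"sk":76},"mik":{"kqc":23,"po":86,"qpv":96,"r":4},"nrg":{"n":16,"pd":42,"q":62},"qw":{"b":5,"j":39,"jjr":58,"l":37}},"ch":{"gd":{"gyi":2,"jo":30,"o":94,"w":95},"i":{"ap":97,"ci":85,"gw":19}},"id":[{"jfh":80,"pcv":19,"ql":66,"vq":68},65,31],"v":{"h":77,"l":{"o":73,"t":26,"ww":85},"xr":{"hbk":16,"qm":43,"u":47,"xa":0,"ykf":2},"xyw":52}}
After op 12 (remove /v/h): {"cec":{"cc":{"cf":63,"iap":5,"j":57,"sk":76},"mik":{"kqc":23,"po":86,"qpv":96,"r":4},"nrg":{"n":16,"pd":42,"q":62},"qw":{"b":5,"j":39,"jjr":58,"l":37}},"ch":{"gd":{"gyi":2,"jo":30,"o":94,"w":95},"i":{"ap":97,"ci":85,"gw":19}},"id":[{"jfh":80,"pcv":19,"ql":66,"vq":68},65,31],"v":{"l":{"o":73,"t":26,"ww":85},"xr":{"hbk":16,"qm":43,"u":47,"xa":0,"ykf":2},"xyw":52}}
After op 13 (remove /cec/nrg/q): {"cec":{"cc":{"cf":63,"iap":5,"j":57,"sk":76},"mik":{"kqc":23,"po":86,"qpv":96,"r":4},"nrg":{"n":16,"pd":42},"qw":{"b":5,"j":39,"jjr":58,"l":37}},"ch":{"gd":{"gyi":2,"jo":30,"o":94,"w":95},"i":{"ap":97,"ci":85,"gw":19}},"id":[{"jfh":80,"pcv":19,"ql":66,"vq":68},65,31],"v":{"l":{"o":73,"t":26,"ww":85},"xr":{"hbk":16,"qm":43,"u":47,"xa":0,"ykf":2},"xyw":52}}
After op 14 (remove /v/xyw): {"cec":{"cc":{"cf":63,"iap":5,"j":57,"sk":76},"mik":{"kqc":23,"po":86,"qpv":96,"r":4},"nrg":{"n":16,"pd":42},"qw":{"b":5,"j":39,"jjr":58,"l":37}},"ch":{"gd":{"gyi":2,"jo":30,"o":94,"w":95},"i":{"ap":97,"ci":85,"gw":19}},"id":[{"jfh":80,"pcv":19,"ql":66,"vq":68},65,31],"v":{"l":{"o":73,"t":26,"ww":85},"xr":{"hbk":16,"qm":43,"u":47,"xa":0,"ykf":2}}}
After op 15 (replace /v/l/t 45): {"cec":{"cc":{"cf":63,"iap":5,"j":57,"sk":76},"mik":{"kqc":23,"po":86,"qpv":96,"r":4},"nrg":{"n":16,"pd":42},"qw":{"b":5,"j":39,"jjr":58,"l":37}},"ch":{"gd":{"gyi":2,"jo":30,"o":94,"w":95},"i":{"ap":97,"ci":85,"gw":19}},"id":[{"jfh":80,"pcv":19,"ql":66,"vq":68},65,31],"v":{"l":{"o":73,"t":45,"ww":85},"xr":{"hbk":16,"qm":43,"u":47,"xa":0,"ykf":2}}}
Size at path /ch/i: 3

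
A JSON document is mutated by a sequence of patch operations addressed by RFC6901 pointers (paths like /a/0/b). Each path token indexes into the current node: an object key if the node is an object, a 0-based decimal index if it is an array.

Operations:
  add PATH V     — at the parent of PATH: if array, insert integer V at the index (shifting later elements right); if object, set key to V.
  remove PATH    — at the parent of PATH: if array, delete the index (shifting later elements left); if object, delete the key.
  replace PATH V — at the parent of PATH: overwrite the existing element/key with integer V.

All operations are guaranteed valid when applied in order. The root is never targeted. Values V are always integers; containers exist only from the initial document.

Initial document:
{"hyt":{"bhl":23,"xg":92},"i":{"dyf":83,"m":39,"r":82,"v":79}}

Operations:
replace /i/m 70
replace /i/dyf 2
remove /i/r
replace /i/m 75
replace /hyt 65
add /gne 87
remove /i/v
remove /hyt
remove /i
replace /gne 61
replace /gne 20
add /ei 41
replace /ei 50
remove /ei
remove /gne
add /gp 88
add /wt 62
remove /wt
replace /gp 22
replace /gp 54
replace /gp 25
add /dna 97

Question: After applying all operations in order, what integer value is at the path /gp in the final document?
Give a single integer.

After op 1 (replace /i/m 70): {"hyt":{"bhl":23,"xg":92},"i":{"dyf":83,"m":70,"r":82,"v":79}}
After op 2 (replace /i/dyf 2): {"hyt":{"bhl":23,"xg":92},"i":{"dyf":2,"m":70,"r":82,"v":79}}
After op 3 (remove /i/r): {"hyt":{"bhl":23,"xg":92},"i":{"dyf":2,"m":70,"v":79}}
After op 4 (replace /i/m 75): {"hyt":{"bhl":23,"xg":92},"i":{"dyf":2,"m":75,"v":79}}
After op 5 (replace /hyt 65): {"hyt":65,"i":{"dyf":2,"m":75,"v":79}}
After op 6 (add /gne 87): {"gne":87,"hyt":65,"i":{"dyf":2,"m":75,"v":79}}
After op 7 (remove /i/v): {"gne":87,"hyt":65,"i":{"dyf":2,"m":75}}
After op 8 (remove /hyt): {"gne":87,"i":{"dyf":2,"m":75}}
After op 9 (remove /i): {"gne":87}
After op 10 (replace /gne 61): {"gne":61}
After op 11 (replace /gne 20): {"gne":20}
After op 12 (add /ei 41): {"ei":41,"gne":20}
After op 13 (replace /ei 50): {"ei":50,"gne":20}
After op 14 (remove /ei): {"gne":20}
After op 15 (remove /gne): {}
After op 16 (add /gp 88): {"gp":88}
After op 17 (add /wt 62): {"gp":88,"wt":62}
After op 18 (remove /wt): {"gp":88}
After op 19 (replace /gp 22): {"gp":22}
After op 20 (replace /gp 54): {"gp":54}
After op 21 (replace /gp 25): {"gp":25}
After op 22 (add /dna 97): {"dna":97,"gp":25}
Value at /gp: 25

Answer: 25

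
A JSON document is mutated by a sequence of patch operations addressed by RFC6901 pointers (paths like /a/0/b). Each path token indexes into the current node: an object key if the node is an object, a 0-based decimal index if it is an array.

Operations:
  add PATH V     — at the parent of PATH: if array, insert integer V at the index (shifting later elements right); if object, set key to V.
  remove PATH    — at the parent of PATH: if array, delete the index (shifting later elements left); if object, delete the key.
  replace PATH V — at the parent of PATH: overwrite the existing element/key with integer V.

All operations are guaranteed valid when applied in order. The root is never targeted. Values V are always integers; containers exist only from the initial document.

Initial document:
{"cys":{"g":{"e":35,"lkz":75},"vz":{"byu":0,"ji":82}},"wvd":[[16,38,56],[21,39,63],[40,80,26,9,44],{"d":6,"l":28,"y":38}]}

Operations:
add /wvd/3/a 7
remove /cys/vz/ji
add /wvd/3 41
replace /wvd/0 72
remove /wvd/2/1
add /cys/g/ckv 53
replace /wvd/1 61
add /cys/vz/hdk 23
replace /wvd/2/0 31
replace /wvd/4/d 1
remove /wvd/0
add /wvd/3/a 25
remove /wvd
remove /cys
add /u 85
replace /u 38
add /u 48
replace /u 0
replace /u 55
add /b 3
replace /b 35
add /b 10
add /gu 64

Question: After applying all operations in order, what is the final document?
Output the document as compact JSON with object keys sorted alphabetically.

After op 1 (add /wvd/3/a 7): {"cys":{"g":{"e":35,"lkz":75},"vz":{"byu":0,"ji":82}},"wvd":[[16,38,56],[21,39,63],[40,80,26,9,44],{"a":7,"d":6,"l":28,"y":38}]}
After op 2 (remove /cys/vz/ji): {"cys":{"g":{"e":35,"lkz":75},"vz":{"byu":0}},"wvd":[[16,38,56],[21,39,63],[40,80,26,9,44],{"a":7,"d":6,"l":28,"y":38}]}
After op 3 (add /wvd/3 41): {"cys":{"g":{"e":35,"lkz":75},"vz":{"byu":0}},"wvd":[[16,38,56],[21,39,63],[40,80,26,9,44],41,{"a":7,"d":6,"l":28,"y":38}]}
After op 4 (replace /wvd/0 72): {"cys":{"g":{"e":35,"lkz":75},"vz":{"byu":0}},"wvd":[72,[21,39,63],[40,80,26,9,44],41,{"a":7,"d":6,"l":28,"y":38}]}
After op 5 (remove /wvd/2/1): {"cys":{"g":{"e":35,"lkz":75},"vz":{"byu":0}},"wvd":[72,[21,39,63],[40,26,9,44],41,{"a":7,"d":6,"l":28,"y":38}]}
After op 6 (add /cys/g/ckv 53): {"cys":{"g":{"ckv":53,"e":35,"lkz":75},"vz":{"byu":0}},"wvd":[72,[21,39,63],[40,26,9,44],41,{"a":7,"d":6,"l":28,"y":38}]}
After op 7 (replace /wvd/1 61): {"cys":{"g":{"ckv":53,"e":35,"lkz":75},"vz":{"byu":0}},"wvd":[72,61,[40,26,9,44],41,{"a":7,"d":6,"l":28,"y":38}]}
After op 8 (add /cys/vz/hdk 23): {"cys":{"g":{"ckv":53,"e":35,"lkz":75},"vz":{"byu":0,"hdk":23}},"wvd":[72,61,[40,26,9,44],41,{"a":7,"d":6,"l":28,"y":38}]}
After op 9 (replace /wvd/2/0 31): {"cys":{"g":{"ckv":53,"e":35,"lkz":75},"vz":{"byu":0,"hdk":23}},"wvd":[72,61,[31,26,9,44],41,{"a":7,"d":6,"l":28,"y":38}]}
After op 10 (replace /wvd/4/d 1): {"cys":{"g":{"ckv":53,"e":35,"lkz":75},"vz":{"byu":0,"hdk":23}},"wvd":[72,61,[31,26,9,44],41,{"a":7,"d":1,"l":28,"y":38}]}
After op 11 (remove /wvd/0): {"cys":{"g":{"ckv":53,"e":35,"lkz":75},"vz":{"byu":0,"hdk":23}},"wvd":[61,[31,26,9,44],41,{"a":7,"d":1,"l":28,"y":38}]}
After op 12 (add /wvd/3/a 25): {"cys":{"g":{"ckv":53,"e":35,"lkz":75},"vz":{"byu":0,"hdk":23}},"wvd":[61,[31,26,9,44],41,{"a":25,"d":1,"l":28,"y":38}]}
After op 13 (remove /wvd): {"cys":{"g":{"ckv":53,"e":35,"lkz":75},"vz":{"byu":0,"hdk":23}}}
After op 14 (remove /cys): {}
After op 15 (add /u 85): {"u":85}
After op 16 (replace /u 38): {"u":38}
After op 17 (add /u 48): {"u":48}
After op 18 (replace /u 0): {"u":0}
After op 19 (replace /u 55): {"u":55}
After op 20 (add /b 3): {"b":3,"u":55}
After op 21 (replace /b 35): {"b":35,"u":55}
After op 22 (add /b 10): {"b":10,"u":55}
After op 23 (add /gu 64): {"b":10,"gu":64,"u":55}

Answer: {"b":10,"gu":64,"u":55}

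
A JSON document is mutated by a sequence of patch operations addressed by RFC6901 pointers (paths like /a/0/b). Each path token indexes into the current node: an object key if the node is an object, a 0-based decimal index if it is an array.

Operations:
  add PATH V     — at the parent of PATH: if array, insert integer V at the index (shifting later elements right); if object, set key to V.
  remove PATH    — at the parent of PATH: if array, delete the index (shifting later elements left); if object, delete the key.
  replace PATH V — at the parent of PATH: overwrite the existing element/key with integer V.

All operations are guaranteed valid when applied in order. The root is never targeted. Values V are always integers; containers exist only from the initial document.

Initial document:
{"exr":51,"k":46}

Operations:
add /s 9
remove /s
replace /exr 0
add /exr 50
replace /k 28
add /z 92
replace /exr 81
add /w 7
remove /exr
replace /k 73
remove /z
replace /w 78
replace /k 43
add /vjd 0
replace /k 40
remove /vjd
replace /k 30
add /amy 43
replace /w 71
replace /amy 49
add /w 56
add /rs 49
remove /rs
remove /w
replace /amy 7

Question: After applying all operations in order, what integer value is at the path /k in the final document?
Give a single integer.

Answer: 30

Derivation:
After op 1 (add /s 9): {"exr":51,"k":46,"s":9}
After op 2 (remove /s): {"exr":51,"k":46}
After op 3 (replace /exr 0): {"exr":0,"k":46}
After op 4 (add /exr 50): {"exr":50,"k":46}
After op 5 (replace /k 28): {"exr":50,"k":28}
After op 6 (add /z 92): {"exr":50,"k":28,"z":92}
After op 7 (replace /exr 81): {"exr":81,"k":28,"z":92}
After op 8 (add /w 7): {"exr":81,"k":28,"w":7,"z":92}
After op 9 (remove /exr): {"k":28,"w":7,"z":92}
After op 10 (replace /k 73): {"k":73,"w":7,"z":92}
After op 11 (remove /z): {"k":73,"w":7}
After op 12 (replace /w 78): {"k":73,"w":78}
After op 13 (replace /k 43): {"k":43,"w":78}
After op 14 (add /vjd 0): {"k":43,"vjd":0,"w":78}
After op 15 (replace /k 40): {"k":40,"vjd":0,"w":78}
After op 16 (remove /vjd): {"k":40,"w":78}
After op 17 (replace /k 30): {"k":30,"w":78}
After op 18 (add /amy 43): {"amy":43,"k":30,"w":78}
After op 19 (replace /w 71): {"amy":43,"k":30,"w":71}
After op 20 (replace /amy 49): {"amy":49,"k":30,"w":71}
After op 21 (add /w 56): {"amy":49,"k":30,"w":56}
After op 22 (add /rs 49): {"amy":49,"k":30,"rs":49,"w":56}
After op 23 (remove /rs): {"amy":49,"k":30,"w":56}
After op 24 (remove /w): {"amy":49,"k":30}
After op 25 (replace /amy 7): {"amy":7,"k":30}
Value at /k: 30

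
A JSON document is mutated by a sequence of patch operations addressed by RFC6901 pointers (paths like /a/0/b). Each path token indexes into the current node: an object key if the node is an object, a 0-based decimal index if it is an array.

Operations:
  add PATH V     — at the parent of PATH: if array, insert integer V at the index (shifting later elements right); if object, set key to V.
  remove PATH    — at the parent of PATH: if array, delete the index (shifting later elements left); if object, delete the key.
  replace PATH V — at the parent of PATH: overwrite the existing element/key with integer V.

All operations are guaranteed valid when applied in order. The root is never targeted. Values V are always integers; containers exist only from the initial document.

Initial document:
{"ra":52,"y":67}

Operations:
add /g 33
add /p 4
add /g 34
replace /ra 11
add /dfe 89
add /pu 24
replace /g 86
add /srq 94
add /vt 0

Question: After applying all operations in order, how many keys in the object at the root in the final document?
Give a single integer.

After op 1 (add /g 33): {"g":33,"ra":52,"y":67}
After op 2 (add /p 4): {"g":33,"p":4,"ra":52,"y":67}
After op 3 (add /g 34): {"g":34,"p":4,"ra":52,"y":67}
After op 4 (replace /ra 11): {"g":34,"p":4,"ra":11,"y":67}
After op 5 (add /dfe 89): {"dfe":89,"g":34,"p":4,"ra":11,"y":67}
After op 6 (add /pu 24): {"dfe":89,"g":34,"p":4,"pu":24,"ra":11,"y":67}
After op 7 (replace /g 86): {"dfe":89,"g":86,"p":4,"pu":24,"ra":11,"y":67}
After op 8 (add /srq 94): {"dfe":89,"g":86,"p":4,"pu":24,"ra":11,"srq":94,"y":67}
After op 9 (add /vt 0): {"dfe":89,"g":86,"p":4,"pu":24,"ra":11,"srq":94,"vt":0,"y":67}
Size at the root: 8

Answer: 8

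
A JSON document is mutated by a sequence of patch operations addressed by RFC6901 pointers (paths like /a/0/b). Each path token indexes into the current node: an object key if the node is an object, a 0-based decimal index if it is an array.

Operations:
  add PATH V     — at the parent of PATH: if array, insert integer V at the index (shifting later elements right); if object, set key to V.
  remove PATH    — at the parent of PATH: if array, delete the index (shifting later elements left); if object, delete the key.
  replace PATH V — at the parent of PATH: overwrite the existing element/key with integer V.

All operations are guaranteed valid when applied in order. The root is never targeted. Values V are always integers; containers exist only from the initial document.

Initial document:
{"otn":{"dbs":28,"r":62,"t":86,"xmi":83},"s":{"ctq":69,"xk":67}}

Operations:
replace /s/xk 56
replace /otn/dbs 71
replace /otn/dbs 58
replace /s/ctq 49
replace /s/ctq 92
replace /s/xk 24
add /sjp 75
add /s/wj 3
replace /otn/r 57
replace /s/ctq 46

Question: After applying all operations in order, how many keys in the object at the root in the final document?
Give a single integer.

After op 1 (replace /s/xk 56): {"otn":{"dbs":28,"r":62,"t":86,"xmi":83},"s":{"ctq":69,"xk":56}}
After op 2 (replace /otn/dbs 71): {"otn":{"dbs":71,"r":62,"t":86,"xmi":83},"s":{"ctq":69,"xk":56}}
After op 3 (replace /otn/dbs 58): {"otn":{"dbs":58,"r":62,"t":86,"xmi":83},"s":{"ctq":69,"xk":56}}
After op 4 (replace /s/ctq 49): {"otn":{"dbs":58,"r":62,"t":86,"xmi":83},"s":{"ctq":49,"xk":56}}
After op 5 (replace /s/ctq 92): {"otn":{"dbs":58,"r":62,"t":86,"xmi":83},"s":{"ctq":92,"xk":56}}
After op 6 (replace /s/xk 24): {"otn":{"dbs":58,"r":62,"t":86,"xmi":83},"s":{"ctq":92,"xk":24}}
After op 7 (add /sjp 75): {"otn":{"dbs":58,"r":62,"t":86,"xmi":83},"s":{"ctq":92,"xk":24},"sjp":75}
After op 8 (add /s/wj 3): {"otn":{"dbs":58,"r":62,"t":86,"xmi":83},"s":{"ctq":92,"wj":3,"xk":24},"sjp":75}
After op 9 (replace /otn/r 57): {"otn":{"dbs":58,"r":57,"t":86,"xmi":83},"s":{"ctq":92,"wj":3,"xk":24},"sjp":75}
After op 10 (replace /s/ctq 46): {"otn":{"dbs":58,"r":57,"t":86,"xmi":83},"s":{"ctq":46,"wj":3,"xk":24},"sjp":75}
Size at the root: 3

Answer: 3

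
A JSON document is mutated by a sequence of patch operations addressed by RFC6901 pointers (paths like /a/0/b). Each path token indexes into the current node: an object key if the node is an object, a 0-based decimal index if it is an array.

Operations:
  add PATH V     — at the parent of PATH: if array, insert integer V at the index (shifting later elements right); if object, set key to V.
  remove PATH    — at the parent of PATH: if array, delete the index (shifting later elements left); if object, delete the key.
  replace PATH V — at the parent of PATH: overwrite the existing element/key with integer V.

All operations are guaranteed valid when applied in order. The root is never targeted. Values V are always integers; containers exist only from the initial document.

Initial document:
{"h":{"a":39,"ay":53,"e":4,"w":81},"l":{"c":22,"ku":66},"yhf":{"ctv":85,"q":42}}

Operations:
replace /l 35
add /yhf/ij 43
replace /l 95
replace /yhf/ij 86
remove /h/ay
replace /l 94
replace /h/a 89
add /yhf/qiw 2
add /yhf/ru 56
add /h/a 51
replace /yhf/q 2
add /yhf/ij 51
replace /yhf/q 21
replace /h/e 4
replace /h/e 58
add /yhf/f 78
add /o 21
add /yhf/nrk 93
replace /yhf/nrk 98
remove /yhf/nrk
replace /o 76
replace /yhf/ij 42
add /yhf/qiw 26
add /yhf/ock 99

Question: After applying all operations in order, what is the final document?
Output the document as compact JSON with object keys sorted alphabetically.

Answer: {"h":{"a":51,"e":58,"w":81},"l":94,"o":76,"yhf":{"ctv":85,"f":78,"ij":42,"ock":99,"q":21,"qiw":26,"ru":56}}

Derivation:
After op 1 (replace /l 35): {"h":{"a":39,"ay":53,"e":4,"w":81},"l":35,"yhf":{"ctv":85,"q":42}}
After op 2 (add /yhf/ij 43): {"h":{"a":39,"ay":53,"e":4,"w":81},"l":35,"yhf":{"ctv":85,"ij":43,"q":42}}
After op 3 (replace /l 95): {"h":{"a":39,"ay":53,"e":4,"w":81},"l":95,"yhf":{"ctv":85,"ij":43,"q":42}}
After op 4 (replace /yhf/ij 86): {"h":{"a":39,"ay":53,"e":4,"w":81},"l":95,"yhf":{"ctv":85,"ij":86,"q":42}}
After op 5 (remove /h/ay): {"h":{"a":39,"e":4,"w":81},"l":95,"yhf":{"ctv":85,"ij":86,"q":42}}
After op 6 (replace /l 94): {"h":{"a":39,"e":4,"w":81},"l":94,"yhf":{"ctv":85,"ij":86,"q":42}}
After op 7 (replace /h/a 89): {"h":{"a":89,"e":4,"w":81},"l":94,"yhf":{"ctv":85,"ij":86,"q":42}}
After op 8 (add /yhf/qiw 2): {"h":{"a":89,"e":4,"w":81},"l":94,"yhf":{"ctv":85,"ij":86,"q":42,"qiw":2}}
After op 9 (add /yhf/ru 56): {"h":{"a":89,"e":4,"w":81},"l":94,"yhf":{"ctv":85,"ij":86,"q":42,"qiw":2,"ru":56}}
After op 10 (add /h/a 51): {"h":{"a":51,"e":4,"w":81},"l":94,"yhf":{"ctv":85,"ij":86,"q":42,"qiw":2,"ru":56}}
After op 11 (replace /yhf/q 2): {"h":{"a":51,"e":4,"w":81},"l":94,"yhf":{"ctv":85,"ij":86,"q":2,"qiw":2,"ru":56}}
After op 12 (add /yhf/ij 51): {"h":{"a":51,"e":4,"w":81},"l":94,"yhf":{"ctv":85,"ij":51,"q":2,"qiw":2,"ru":56}}
After op 13 (replace /yhf/q 21): {"h":{"a":51,"e":4,"w":81},"l":94,"yhf":{"ctv":85,"ij":51,"q":21,"qiw":2,"ru":56}}
After op 14 (replace /h/e 4): {"h":{"a":51,"e":4,"w":81},"l":94,"yhf":{"ctv":85,"ij":51,"q":21,"qiw":2,"ru":56}}
After op 15 (replace /h/e 58): {"h":{"a":51,"e":58,"w":81},"l":94,"yhf":{"ctv":85,"ij":51,"q":21,"qiw":2,"ru":56}}
After op 16 (add /yhf/f 78): {"h":{"a":51,"e":58,"w":81},"l":94,"yhf":{"ctv":85,"f":78,"ij":51,"q":21,"qiw":2,"ru":56}}
After op 17 (add /o 21): {"h":{"a":51,"e":58,"w":81},"l":94,"o":21,"yhf":{"ctv":85,"f":78,"ij":51,"q":21,"qiw":2,"ru":56}}
After op 18 (add /yhf/nrk 93): {"h":{"a":51,"e":58,"w":81},"l":94,"o":21,"yhf":{"ctv":85,"f":78,"ij":51,"nrk":93,"q":21,"qiw":2,"ru":56}}
After op 19 (replace /yhf/nrk 98): {"h":{"a":51,"e":58,"w":81},"l":94,"o":21,"yhf":{"ctv":85,"f":78,"ij":51,"nrk":98,"q":21,"qiw":2,"ru":56}}
After op 20 (remove /yhf/nrk): {"h":{"a":51,"e":58,"w":81},"l":94,"o":21,"yhf":{"ctv":85,"f":78,"ij":51,"q":21,"qiw":2,"ru":56}}
After op 21 (replace /o 76): {"h":{"a":51,"e":58,"w":81},"l":94,"o":76,"yhf":{"ctv":85,"f":78,"ij":51,"q":21,"qiw":2,"ru":56}}
After op 22 (replace /yhf/ij 42): {"h":{"a":51,"e":58,"w":81},"l":94,"o":76,"yhf":{"ctv":85,"f":78,"ij":42,"q":21,"qiw":2,"ru":56}}
After op 23 (add /yhf/qiw 26): {"h":{"a":51,"e":58,"w":81},"l":94,"o":76,"yhf":{"ctv":85,"f":78,"ij":42,"q":21,"qiw":26,"ru":56}}
After op 24 (add /yhf/ock 99): {"h":{"a":51,"e":58,"w":81},"l":94,"o":76,"yhf":{"ctv":85,"f":78,"ij":42,"ock":99,"q":21,"qiw":26,"ru":56}}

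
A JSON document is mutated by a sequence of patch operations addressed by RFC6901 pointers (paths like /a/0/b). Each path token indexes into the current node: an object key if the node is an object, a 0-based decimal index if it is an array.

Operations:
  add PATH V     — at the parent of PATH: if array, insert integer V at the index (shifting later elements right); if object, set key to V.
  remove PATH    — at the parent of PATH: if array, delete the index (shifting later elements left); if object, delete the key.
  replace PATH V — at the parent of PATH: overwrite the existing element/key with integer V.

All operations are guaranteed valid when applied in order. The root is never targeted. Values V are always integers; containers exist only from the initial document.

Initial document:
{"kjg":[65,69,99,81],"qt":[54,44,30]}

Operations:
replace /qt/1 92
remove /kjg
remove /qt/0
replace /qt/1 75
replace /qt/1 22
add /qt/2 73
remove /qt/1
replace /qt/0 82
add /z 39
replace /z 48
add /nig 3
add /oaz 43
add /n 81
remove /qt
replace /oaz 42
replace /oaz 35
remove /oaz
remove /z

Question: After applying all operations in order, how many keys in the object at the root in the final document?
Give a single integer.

Answer: 2

Derivation:
After op 1 (replace /qt/1 92): {"kjg":[65,69,99,81],"qt":[54,92,30]}
After op 2 (remove /kjg): {"qt":[54,92,30]}
After op 3 (remove /qt/0): {"qt":[92,30]}
After op 4 (replace /qt/1 75): {"qt":[92,75]}
After op 5 (replace /qt/1 22): {"qt":[92,22]}
After op 6 (add /qt/2 73): {"qt":[92,22,73]}
After op 7 (remove /qt/1): {"qt":[92,73]}
After op 8 (replace /qt/0 82): {"qt":[82,73]}
After op 9 (add /z 39): {"qt":[82,73],"z":39}
After op 10 (replace /z 48): {"qt":[82,73],"z":48}
After op 11 (add /nig 3): {"nig":3,"qt":[82,73],"z":48}
After op 12 (add /oaz 43): {"nig":3,"oaz":43,"qt":[82,73],"z":48}
After op 13 (add /n 81): {"n":81,"nig":3,"oaz":43,"qt":[82,73],"z":48}
After op 14 (remove /qt): {"n":81,"nig":3,"oaz":43,"z":48}
After op 15 (replace /oaz 42): {"n":81,"nig":3,"oaz":42,"z":48}
After op 16 (replace /oaz 35): {"n":81,"nig":3,"oaz":35,"z":48}
After op 17 (remove /oaz): {"n":81,"nig":3,"z":48}
After op 18 (remove /z): {"n":81,"nig":3}
Size at the root: 2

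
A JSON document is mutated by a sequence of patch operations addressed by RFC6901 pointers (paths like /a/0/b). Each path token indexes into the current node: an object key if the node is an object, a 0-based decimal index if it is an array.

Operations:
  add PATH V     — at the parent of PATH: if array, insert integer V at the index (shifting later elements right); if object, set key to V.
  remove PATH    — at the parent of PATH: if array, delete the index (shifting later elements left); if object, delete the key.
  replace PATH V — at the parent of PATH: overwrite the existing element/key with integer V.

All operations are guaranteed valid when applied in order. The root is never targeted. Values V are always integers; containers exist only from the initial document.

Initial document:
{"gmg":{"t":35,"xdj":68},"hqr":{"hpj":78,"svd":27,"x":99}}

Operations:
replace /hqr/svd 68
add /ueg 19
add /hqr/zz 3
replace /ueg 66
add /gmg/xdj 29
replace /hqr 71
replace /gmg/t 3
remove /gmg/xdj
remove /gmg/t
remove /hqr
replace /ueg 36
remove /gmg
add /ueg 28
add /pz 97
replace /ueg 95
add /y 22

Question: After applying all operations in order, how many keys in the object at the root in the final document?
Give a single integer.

Answer: 3

Derivation:
After op 1 (replace /hqr/svd 68): {"gmg":{"t":35,"xdj":68},"hqr":{"hpj":78,"svd":68,"x":99}}
After op 2 (add /ueg 19): {"gmg":{"t":35,"xdj":68},"hqr":{"hpj":78,"svd":68,"x":99},"ueg":19}
After op 3 (add /hqr/zz 3): {"gmg":{"t":35,"xdj":68},"hqr":{"hpj":78,"svd":68,"x":99,"zz":3},"ueg":19}
After op 4 (replace /ueg 66): {"gmg":{"t":35,"xdj":68},"hqr":{"hpj":78,"svd":68,"x":99,"zz":3},"ueg":66}
After op 5 (add /gmg/xdj 29): {"gmg":{"t":35,"xdj":29},"hqr":{"hpj":78,"svd":68,"x":99,"zz":3},"ueg":66}
After op 6 (replace /hqr 71): {"gmg":{"t":35,"xdj":29},"hqr":71,"ueg":66}
After op 7 (replace /gmg/t 3): {"gmg":{"t":3,"xdj":29},"hqr":71,"ueg":66}
After op 8 (remove /gmg/xdj): {"gmg":{"t":3},"hqr":71,"ueg":66}
After op 9 (remove /gmg/t): {"gmg":{},"hqr":71,"ueg":66}
After op 10 (remove /hqr): {"gmg":{},"ueg":66}
After op 11 (replace /ueg 36): {"gmg":{},"ueg":36}
After op 12 (remove /gmg): {"ueg":36}
After op 13 (add /ueg 28): {"ueg":28}
After op 14 (add /pz 97): {"pz":97,"ueg":28}
After op 15 (replace /ueg 95): {"pz":97,"ueg":95}
After op 16 (add /y 22): {"pz":97,"ueg":95,"y":22}
Size at the root: 3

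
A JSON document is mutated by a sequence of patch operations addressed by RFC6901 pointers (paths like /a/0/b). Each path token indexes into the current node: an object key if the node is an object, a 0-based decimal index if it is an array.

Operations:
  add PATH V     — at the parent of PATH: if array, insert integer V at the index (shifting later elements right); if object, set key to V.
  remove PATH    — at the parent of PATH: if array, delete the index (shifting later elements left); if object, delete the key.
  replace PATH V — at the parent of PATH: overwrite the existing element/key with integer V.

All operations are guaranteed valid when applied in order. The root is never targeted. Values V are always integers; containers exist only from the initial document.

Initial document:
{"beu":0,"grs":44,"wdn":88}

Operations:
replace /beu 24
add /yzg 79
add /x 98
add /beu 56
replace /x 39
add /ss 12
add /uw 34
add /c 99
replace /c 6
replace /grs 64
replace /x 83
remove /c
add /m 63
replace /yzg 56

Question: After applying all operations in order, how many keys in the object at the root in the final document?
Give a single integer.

Answer: 8

Derivation:
After op 1 (replace /beu 24): {"beu":24,"grs":44,"wdn":88}
After op 2 (add /yzg 79): {"beu":24,"grs":44,"wdn":88,"yzg":79}
After op 3 (add /x 98): {"beu":24,"grs":44,"wdn":88,"x":98,"yzg":79}
After op 4 (add /beu 56): {"beu":56,"grs":44,"wdn":88,"x":98,"yzg":79}
After op 5 (replace /x 39): {"beu":56,"grs":44,"wdn":88,"x":39,"yzg":79}
After op 6 (add /ss 12): {"beu":56,"grs":44,"ss":12,"wdn":88,"x":39,"yzg":79}
After op 7 (add /uw 34): {"beu":56,"grs":44,"ss":12,"uw":34,"wdn":88,"x":39,"yzg":79}
After op 8 (add /c 99): {"beu":56,"c":99,"grs":44,"ss":12,"uw":34,"wdn":88,"x":39,"yzg":79}
After op 9 (replace /c 6): {"beu":56,"c":6,"grs":44,"ss":12,"uw":34,"wdn":88,"x":39,"yzg":79}
After op 10 (replace /grs 64): {"beu":56,"c":6,"grs":64,"ss":12,"uw":34,"wdn":88,"x":39,"yzg":79}
After op 11 (replace /x 83): {"beu":56,"c":6,"grs":64,"ss":12,"uw":34,"wdn":88,"x":83,"yzg":79}
After op 12 (remove /c): {"beu":56,"grs":64,"ss":12,"uw":34,"wdn":88,"x":83,"yzg":79}
After op 13 (add /m 63): {"beu":56,"grs":64,"m":63,"ss":12,"uw":34,"wdn":88,"x":83,"yzg":79}
After op 14 (replace /yzg 56): {"beu":56,"grs":64,"m":63,"ss":12,"uw":34,"wdn":88,"x":83,"yzg":56}
Size at the root: 8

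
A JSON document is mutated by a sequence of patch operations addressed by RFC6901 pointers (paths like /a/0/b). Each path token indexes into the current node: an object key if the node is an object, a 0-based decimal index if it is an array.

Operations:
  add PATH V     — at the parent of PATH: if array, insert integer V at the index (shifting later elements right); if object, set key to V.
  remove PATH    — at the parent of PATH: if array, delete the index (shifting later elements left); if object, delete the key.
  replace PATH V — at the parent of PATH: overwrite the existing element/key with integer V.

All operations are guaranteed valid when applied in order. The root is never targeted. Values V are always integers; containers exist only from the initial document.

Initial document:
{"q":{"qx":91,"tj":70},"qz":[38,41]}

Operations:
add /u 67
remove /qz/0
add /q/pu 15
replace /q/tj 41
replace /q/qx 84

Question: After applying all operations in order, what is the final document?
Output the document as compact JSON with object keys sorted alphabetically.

After op 1 (add /u 67): {"q":{"qx":91,"tj":70},"qz":[38,41],"u":67}
After op 2 (remove /qz/0): {"q":{"qx":91,"tj":70},"qz":[41],"u":67}
After op 3 (add /q/pu 15): {"q":{"pu":15,"qx":91,"tj":70},"qz":[41],"u":67}
After op 4 (replace /q/tj 41): {"q":{"pu":15,"qx":91,"tj":41},"qz":[41],"u":67}
After op 5 (replace /q/qx 84): {"q":{"pu":15,"qx":84,"tj":41},"qz":[41],"u":67}

Answer: {"q":{"pu":15,"qx":84,"tj":41},"qz":[41],"u":67}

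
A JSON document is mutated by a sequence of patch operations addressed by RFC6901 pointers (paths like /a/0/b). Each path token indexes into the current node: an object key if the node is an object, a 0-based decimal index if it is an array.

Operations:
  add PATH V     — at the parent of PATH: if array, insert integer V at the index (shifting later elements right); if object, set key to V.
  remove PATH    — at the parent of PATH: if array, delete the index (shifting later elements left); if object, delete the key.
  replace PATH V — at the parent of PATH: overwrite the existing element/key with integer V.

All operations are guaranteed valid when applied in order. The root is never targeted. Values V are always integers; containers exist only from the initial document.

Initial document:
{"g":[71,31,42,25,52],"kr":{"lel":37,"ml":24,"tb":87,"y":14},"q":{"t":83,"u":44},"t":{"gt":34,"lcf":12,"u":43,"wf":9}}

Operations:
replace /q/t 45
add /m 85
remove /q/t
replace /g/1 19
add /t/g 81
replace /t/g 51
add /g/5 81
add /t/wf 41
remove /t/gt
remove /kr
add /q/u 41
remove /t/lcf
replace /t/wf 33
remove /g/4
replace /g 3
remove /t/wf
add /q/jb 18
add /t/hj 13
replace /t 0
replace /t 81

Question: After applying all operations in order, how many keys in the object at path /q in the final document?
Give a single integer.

After op 1 (replace /q/t 45): {"g":[71,31,42,25,52],"kr":{"lel":37,"ml":24,"tb":87,"y":14},"q":{"t":45,"u":44},"t":{"gt":34,"lcf":12,"u":43,"wf":9}}
After op 2 (add /m 85): {"g":[71,31,42,25,52],"kr":{"lel":37,"ml":24,"tb":87,"y":14},"m":85,"q":{"t":45,"u":44},"t":{"gt":34,"lcf":12,"u":43,"wf":9}}
After op 3 (remove /q/t): {"g":[71,31,42,25,52],"kr":{"lel":37,"ml":24,"tb":87,"y":14},"m":85,"q":{"u":44},"t":{"gt":34,"lcf":12,"u":43,"wf":9}}
After op 4 (replace /g/1 19): {"g":[71,19,42,25,52],"kr":{"lel":37,"ml":24,"tb":87,"y":14},"m":85,"q":{"u":44},"t":{"gt":34,"lcf":12,"u":43,"wf":9}}
After op 5 (add /t/g 81): {"g":[71,19,42,25,52],"kr":{"lel":37,"ml":24,"tb":87,"y":14},"m":85,"q":{"u":44},"t":{"g":81,"gt":34,"lcf":12,"u":43,"wf":9}}
After op 6 (replace /t/g 51): {"g":[71,19,42,25,52],"kr":{"lel":37,"ml":24,"tb":87,"y":14},"m":85,"q":{"u":44},"t":{"g":51,"gt":34,"lcf":12,"u":43,"wf":9}}
After op 7 (add /g/5 81): {"g":[71,19,42,25,52,81],"kr":{"lel":37,"ml":24,"tb":87,"y":14},"m":85,"q":{"u":44},"t":{"g":51,"gt":34,"lcf":12,"u":43,"wf":9}}
After op 8 (add /t/wf 41): {"g":[71,19,42,25,52,81],"kr":{"lel":37,"ml":24,"tb":87,"y":14},"m":85,"q":{"u":44},"t":{"g":51,"gt":34,"lcf":12,"u":43,"wf":41}}
After op 9 (remove /t/gt): {"g":[71,19,42,25,52,81],"kr":{"lel":37,"ml":24,"tb":87,"y":14},"m":85,"q":{"u":44},"t":{"g":51,"lcf":12,"u":43,"wf":41}}
After op 10 (remove /kr): {"g":[71,19,42,25,52,81],"m":85,"q":{"u":44},"t":{"g":51,"lcf":12,"u":43,"wf":41}}
After op 11 (add /q/u 41): {"g":[71,19,42,25,52,81],"m":85,"q":{"u":41},"t":{"g":51,"lcf":12,"u":43,"wf":41}}
After op 12 (remove /t/lcf): {"g":[71,19,42,25,52,81],"m":85,"q":{"u":41},"t":{"g":51,"u":43,"wf":41}}
After op 13 (replace /t/wf 33): {"g":[71,19,42,25,52,81],"m":85,"q":{"u":41},"t":{"g":51,"u":43,"wf":33}}
After op 14 (remove /g/4): {"g":[71,19,42,25,81],"m":85,"q":{"u":41},"t":{"g":51,"u":43,"wf":33}}
After op 15 (replace /g 3): {"g":3,"m":85,"q":{"u":41},"t":{"g":51,"u":43,"wf":33}}
After op 16 (remove /t/wf): {"g":3,"m":85,"q":{"u":41},"t":{"g":51,"u":43}}
After op 17 (add /q/jb 18): {"g":3,"m":85,"q":{"jb":18,"u":41},"t":{"g":51,"u":43}}
After op 18 (add /t/hj 13): {"g":3,"m":85,"q":{"jb":18,"u":41},"t":{"g":51,"hj":13,"u":43}}
After op 19 (replace /t 0): {"g":3,"m":85,"q":{"jb":18,"u":41},"t":0}
After op 20 (replace /t 81): {"g":3,"m":85,"q":{"jb":18,"u":41},"t":81}
Size at path /q: 2

Answer: 2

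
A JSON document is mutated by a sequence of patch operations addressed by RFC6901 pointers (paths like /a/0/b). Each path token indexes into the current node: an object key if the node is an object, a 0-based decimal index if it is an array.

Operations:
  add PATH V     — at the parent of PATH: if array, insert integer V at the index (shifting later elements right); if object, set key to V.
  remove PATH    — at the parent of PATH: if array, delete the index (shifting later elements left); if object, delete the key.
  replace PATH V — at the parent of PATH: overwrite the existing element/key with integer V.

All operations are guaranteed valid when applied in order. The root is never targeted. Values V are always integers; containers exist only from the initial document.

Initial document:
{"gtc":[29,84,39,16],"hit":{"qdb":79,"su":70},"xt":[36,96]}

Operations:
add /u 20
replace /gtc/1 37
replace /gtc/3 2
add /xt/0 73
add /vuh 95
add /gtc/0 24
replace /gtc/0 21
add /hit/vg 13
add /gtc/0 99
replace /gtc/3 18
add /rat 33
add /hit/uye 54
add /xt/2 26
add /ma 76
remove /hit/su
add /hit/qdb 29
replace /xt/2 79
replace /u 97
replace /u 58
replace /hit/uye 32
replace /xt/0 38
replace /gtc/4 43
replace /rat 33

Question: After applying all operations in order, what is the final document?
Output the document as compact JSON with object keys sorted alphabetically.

After op 1 (add /u 20): {"gtc":[29,84,39,16],"hit":{"qdb":79,"su":70},"u":20,"xt":[36,96]}
After op 2 (replace /gtc/1 37): {"gtc":[29,37,39,16],"hit":{"qdb":79,"su":70},"u":20,"xt":[36,96]}
After op 3 (replace /gtc/3 2): {"gtc":[29,37,39,2],"hit":{"qdb":79,"su":70},"u":20,"xt":[36,96]}
After op 4 (add /xt/0 73): {"gtc":[29,37,39,2],"hit":{"qdb":79,"su":70},"u":20,"xt":[73,36,96]}
After op 5 (add /vuh 95): {"gtc":[29,37,39,2],"hit":{"qdb":79,"su":70},"u":20,"vuh":95,"xt":[73,36,96]}
After op 6 (add /gtc/0 24): {"gtc":[24,29,37,39,2],"hit":{"qdb":79,"su":70},"u":20,"vuh":95,"xt":[73,36,96]}
After op 7 (replace /gtc/0 21): {"gtc":[21,29,37,39,2],"hit":{"qdb":79,"su":70},"u":20,"vuh":95,"xt":[73,36,96]}
After op 8 (add /hit/vg 13): {"gtc":[21,29,37,39,2],"hit":{"qdb":79,"su":70,"vg":13},"u":20,"vuh":95,"xt":[73,36,96]}
After op 9 (add /gtc/0 99): {"gtc":[99,21,29,37,39,2],"hit":{"qdb":79,"su":70,"vg":13},"u":20,"vuh":95,"xt":[73,36,96]}
After op 10 (replace /gtc/3 18): {"gtc":[99,21,29,18,39,2],"hit":{"qdb":79,"su":70,"vg":13},"u":20,"vuh":95,"xt":[73,36,96]}
After op 11 (add /rat 33): {"gtc":[99,21,29,18,39,2],"hit":{"qdb":79,"su":70,"vg":13},"rat":33,"u":20,"vuh":95,"xt":[73,36,96]}
After op 12 (add /hit/uye 54): {"gtc":[99,21,29,18,39,2],"hit":{"qdb":79,"su":70,"uye":54,"vg":13},"rat":33,"u":20,"vuh":95,"xt":[73,36,96]}
After op 13 (add /xt/2 26): {"gtc":[99,21,29,18,39,2],"hit":{"qdb":79,"su":70,"uye":54,"vg":13},"rat":33,"u":20,"vuh":95,"xt":[73,36,26,96]}
After op 14 (add /ma 76): {"gtc":[99,21,29,18,39,2],"hit":{"qdb":79,"su":70,"uye":54,"vg":13},"ma":76,"rat":33,"u":20,"vuh":95,"xt":[73,36,26,96]}
After op 15 (remove /hit/su): {"gtc":[99,21,29,18,39,2],"hit":{"qdb":79,"uye":54,"vg":13},"ma":76,"rat":33,"u":20,"vuh":95,"xt":[73,36,26,96]}
After op 16 (add /hit/qdb 29): {"gtc":[99,21,29,18,39,2],"hit":{"qdb":29,"uye":54,"vg":13},"ma":76,"rat":33,"u":20,"vuh":95,"xt":[73,36,26,96]}
After op 17 (replace /xt/2 79): {"gtc":[99,21,29,18,39,2],"hit":{"qdb":29,"uye":54,"vg":13},"ma":76,"rat":33,"u":20,"vuh":95,"xt":[73,36,79,96]}
After op 18 (replace /u 97): {"gtc":[99,21,29,18,39,2],"hit":{"qdb":29,"uye":54,"vg":13},"ma":76,"rat":33,"u":97,"vuh":95,"xt":[73,36,79,96]}
After op 19 (replace /u 58): {"gtc":[99,21,29,18,39,2],"hit":{"qdb":29,"uye":54,"vg":13},"ma":76,"rat":33,"u":58,"vuh":95,"xt":[73,36,79,96]}
After op 20 (replace /hit/uye 32): {"gtc":[99,21,29,18,39,2],"hit":{"qdb":29,"uye":32,"vg":13},"ma":76,"rat":33,"u":58,"vuh":95,"xt":[73,36,79,96]}
After op 21 (replace /xt/0 38): {"gtc":[99,21,29,18,39,2],"hit":{"qdb":29,"uye":32,"vg":13},"ma":76,"rat":33,"u":58,"vuh":95,"xt":[38,36,79,96]}
After op 22 (replace /gtc/4 43): {"gtc":[99,21,29,18,43,2],"hit":{"qdb":29,"uye":32,"vg":13},"ma":76,"rat":33,"u":58,"vuh":95,"xt":[38,36,79,96]}
After op 23 (replace /rat 33): {"gtc":[99,21,29,18,43,2],"hit":{"qdb":29,"uye":32,"vg":13},"ma":76,"rat":33,"u":58,"vuh":95,"xt":[38,36,79,96]}

Answer: {"gtc":[99,21,29,18,43,2],"hit":{"qdb":29,"uye":32,"vg":13},"ma":76,"rat":33,"u":58,"vuh":95,"xt":[38,36,79,96]}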